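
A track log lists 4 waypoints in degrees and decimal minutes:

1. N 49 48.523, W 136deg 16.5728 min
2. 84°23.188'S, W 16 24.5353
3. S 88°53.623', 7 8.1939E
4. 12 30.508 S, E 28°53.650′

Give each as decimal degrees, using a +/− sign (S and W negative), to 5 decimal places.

Point 1:
  Lat: 48.523′ = 0.808717°; total 49.808717
  N ⇒ keep positive
  Longitude: 136 + 16.5728/60 = 136.276213
  hemisphere W, so the sign is −
Point 2:
  φ: 84 + 23.188/60 = 84.386467
  S ⇒ negate
  Longitude: 16 + 24.5353/60 = 16.408922
  W → negative
Point 3:
  φ: 53.623′ = 0.893717°; total 88.893717
  S ⇒ negate
  Longitude: 8.1939′ = 0.136565°; total 7.136565
  E ⇒ keep positive
Point 4:
  φ: 12 + 30.508/60 = 12.508467
  S ⇒ negate
  λ: 53.65′ = 0.894167°; total 28.894167
  E → positive

1. 49.80872, -136.27621
2. -84.38647, -16.40892
3. -88.89372, 7.13657
4. -12.50847, 28.89417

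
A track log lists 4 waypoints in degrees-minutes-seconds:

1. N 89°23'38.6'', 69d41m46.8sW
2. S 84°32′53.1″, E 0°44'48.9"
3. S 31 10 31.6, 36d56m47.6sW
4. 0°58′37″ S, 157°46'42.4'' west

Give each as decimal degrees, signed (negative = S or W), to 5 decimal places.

Point 1:
  Lat: 89° + 23/60 + 38.6/3600 = 89 + 0.383333 + 0.010722 = 89.394056
  N → positive
  Longitude: 69 + 41/60 + 46.8/3600 = 69.696333
  hemisphere W, so the sign is −
Point 2:
  φ: 84° + 32/60 + 53.1/3600 = 84 + 0.533333 + 0.014750 = 84.548083
  hemisphere S, so the sign is −
  Lon: 44′ + 48.9″ = 44.81500′; 0 + 44.81500/60 = 0.746917
  E ⇒ keep positive
Point 3:
  Lat: 31 + 10/60 + 31.6/3600 = 31.175444
  S ⇒ negate
  Longitude: 36° + 56/60 + 47.6/3600 = 36 + 0.933333 + 0.013222 = 36.946556
  W ⇒ negate
Point 4:
  Latitude: 58′ + 37″ = 58.61667′; 0 + 58.61667/60 = 0.976944
  S ⇒ negate
  Lon: 157 + 46/60 + 42.4/3600 = 157.778444
  hemisphere W, so the sign is −

1. 89.39406, -69.69633
2. -84.54808, 0.74692
3. -31.17544, -36.94656
4. -0.97694, -157.77844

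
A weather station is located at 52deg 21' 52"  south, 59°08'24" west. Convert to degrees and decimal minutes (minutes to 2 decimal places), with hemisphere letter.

52° 21.87′ S, 59° 8.40′ W

Lat: seconds/60 = 0.86667; minutes = 21 + 0.86667 = 21.8667
Longitude: 8 + 24/60 = 8.4000′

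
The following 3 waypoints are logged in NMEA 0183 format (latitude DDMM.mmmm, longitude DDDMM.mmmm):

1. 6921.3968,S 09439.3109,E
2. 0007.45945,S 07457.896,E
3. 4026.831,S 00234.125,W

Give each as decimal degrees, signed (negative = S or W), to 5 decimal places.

1. -69.35661, 94.65518
2. -0.12432, 74.96493
3. -40.44718, -2.56875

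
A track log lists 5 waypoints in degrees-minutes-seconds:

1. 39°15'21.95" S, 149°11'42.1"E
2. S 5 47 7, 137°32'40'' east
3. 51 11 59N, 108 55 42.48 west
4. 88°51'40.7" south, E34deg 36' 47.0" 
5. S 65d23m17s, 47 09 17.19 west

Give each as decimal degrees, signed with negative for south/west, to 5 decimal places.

1. -39.25610, 149.19503
2. -5.78528, 137.54444
3. 51.19972, -108.92847
4. -88.86131, 34.61306
5. -65.38806, -47.15478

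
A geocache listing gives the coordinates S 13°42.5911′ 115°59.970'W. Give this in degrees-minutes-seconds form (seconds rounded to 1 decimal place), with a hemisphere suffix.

13°42′35.5″ S, 115°59′58.2″ W

φ: fractional minutes 0.59110 × 60 = 35.466″
Longitude: 59.97000′ → 59′ and 0.97000 × 60 = 58.200″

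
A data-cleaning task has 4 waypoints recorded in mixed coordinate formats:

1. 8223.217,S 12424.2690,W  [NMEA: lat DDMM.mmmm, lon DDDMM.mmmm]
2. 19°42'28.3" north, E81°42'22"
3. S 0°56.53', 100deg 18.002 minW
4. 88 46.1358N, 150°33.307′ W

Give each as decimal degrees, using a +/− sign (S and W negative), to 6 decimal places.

1. -82.386950, -124.404483
2. 19.707861, 81.706111
3. -0.942167, -100.300033
4. 88.768930, -150.555117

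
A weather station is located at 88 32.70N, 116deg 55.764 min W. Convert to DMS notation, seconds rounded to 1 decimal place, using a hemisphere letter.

φ: 32.70000′ → 32′ and 0.70000 × 60 = 42.000″
Lon: fractional minutes 0.76400 × 60 = 45.840″

88°32′42.0″ N, 116°55′45.8″ W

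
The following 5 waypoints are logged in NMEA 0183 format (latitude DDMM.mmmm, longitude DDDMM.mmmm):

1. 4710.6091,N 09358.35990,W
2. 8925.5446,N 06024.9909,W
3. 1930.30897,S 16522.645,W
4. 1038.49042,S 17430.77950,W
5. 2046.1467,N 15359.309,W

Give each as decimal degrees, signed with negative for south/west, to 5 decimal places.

1. 47.17682, -93.97267
2. 89.42574, -60.41652
3. -19.50515, -165.37742
4. -10.64151, -174.51299
5. 20.76911, -153.98848

Point 1:
  φ: degrees = first 2 digits = 47, minutes = 10.6091; 47 + 10.6091/60 = 47.176818
  N → positive
  λ: split at 3 digits → 093° and 58.3599′; 93 + 58.3599/60 = 93.972665
  hemisphere W, so the sign is −
Point 2:
  Latitude: degrees = first 2 digits = 89, minutes = 25.5446; 89 + 25.5446/60 = 89.425743
  N ⇒ keep positive
  Longitude: degrees = first 3 digits = 60, minutes = 24.9909; 60 + 24.9909/60 = 60.416515
  hemisphere W, so the sign is −
Point 3:
  Lat: split at 2 digits → 19° and 30.30897′; 19 + 30.30897/60 = 19.505150
  hemisphere S, so the sign is −
  Lon: degrees = first 3 digits = 165, minutes = 22.645; 165 + 22.645/60 = 165.377417
  W → negative
Point 4:
  Latitude: split at 2 digits → 10° and 38.49042′; 10 + 38.49042/60 = 10.641507
  hemisphere S, so the sign is −
  Longitude: split at 3 digits → 174° and 30.7795′; 174 + 30.7795/60 = 174.512992
  hemisphere W, so the sign is −
Point 5:
  Latitude: degrees = first 2 digits = 20, minutes = 46.1467; 20 + 46.1467/60 = 20.769112
  N ⇒ keep positive
  Lon: split at 3 digits → 153° and 59.309′; 153 + 59.309/60 = 153.988483
  hemisphere W, so the sign is −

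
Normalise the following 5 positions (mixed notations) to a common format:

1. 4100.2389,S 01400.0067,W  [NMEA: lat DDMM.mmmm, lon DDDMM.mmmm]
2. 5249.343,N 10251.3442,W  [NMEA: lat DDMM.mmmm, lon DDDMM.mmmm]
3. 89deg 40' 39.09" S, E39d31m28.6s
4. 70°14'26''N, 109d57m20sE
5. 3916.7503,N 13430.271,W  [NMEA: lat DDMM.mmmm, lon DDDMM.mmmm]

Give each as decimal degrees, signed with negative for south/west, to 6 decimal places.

1. -41.003982, -14.000112
2. 52.822383, -102.855737
3. -89.677525, 39.524611
4. 70.240556, 109.955556
5. 39.279172, -134.504517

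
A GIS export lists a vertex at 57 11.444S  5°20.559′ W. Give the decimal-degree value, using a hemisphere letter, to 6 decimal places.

Lat: 11.444′ = 0.190733°; total 57.1907333
Longitude: 20.559′ = 0.342650°; total 5.3426500

57.190733° S, 5.342650° W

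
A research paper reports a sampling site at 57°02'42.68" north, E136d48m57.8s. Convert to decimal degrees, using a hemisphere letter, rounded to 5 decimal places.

Lat: 2′ + 42.68″ = 2.71133′; 57 + 2.71133/60 = 57.045189
λ: 136 + 48/60 + 57.8/3600 = 136.816056

57.04519° N, 136.81606° E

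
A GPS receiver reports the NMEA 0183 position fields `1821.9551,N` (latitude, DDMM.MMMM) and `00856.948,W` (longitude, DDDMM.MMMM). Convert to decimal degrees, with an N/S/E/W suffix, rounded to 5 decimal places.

φ: split at 2 digits → 18° and 21.9551′; 18 + 21.9551/60 = 18.365918
λ: degrees = first 3 digits = 8, minutes = 56.948; 8 + 56.948/60 = 8.949133

18.36592° N, 8.94913° W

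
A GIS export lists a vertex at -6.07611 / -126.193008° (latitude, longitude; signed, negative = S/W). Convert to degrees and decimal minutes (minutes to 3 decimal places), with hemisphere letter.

Latitude is negative → S; |value| = 6.076110
Lat: fractional part 0.076110 → 4.56660 minutes
Longitude is negative → W; |value| = 126.193008
Longitude: minutes = (126.193008 − 126) × 60 = 11.58048

6° 4.567′ S, 126° 11.580′ W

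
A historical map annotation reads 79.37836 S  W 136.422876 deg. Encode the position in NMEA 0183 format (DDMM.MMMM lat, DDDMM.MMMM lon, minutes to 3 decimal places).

Latitude: 79° + 0.378360 × 60 = 79° 22.70160′
λ: fractional part 0.422876 → 25.37256 minutes

7922.702,S / 13625.373,W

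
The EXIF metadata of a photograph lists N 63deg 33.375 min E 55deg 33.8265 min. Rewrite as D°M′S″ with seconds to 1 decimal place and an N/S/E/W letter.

63°33′22.5″ N, 55°33′49.6″ E

Lat: 33.37500′ → 33′ and 0.37500 × 60 = 22.500″
Longitude: fractional minutes 0.82650 × 60 = 49.590″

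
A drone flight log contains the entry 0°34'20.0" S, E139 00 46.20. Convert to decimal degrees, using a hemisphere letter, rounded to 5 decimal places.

0.57222° S, 139.01283° E

Lat: 34′ + 20″ = 34.33333′; 0 + 34.33333/60 = 0.572222
Lon: 0′ + 46.2″ = 0.77000′; 139 + 0.77000/60 = 139.012833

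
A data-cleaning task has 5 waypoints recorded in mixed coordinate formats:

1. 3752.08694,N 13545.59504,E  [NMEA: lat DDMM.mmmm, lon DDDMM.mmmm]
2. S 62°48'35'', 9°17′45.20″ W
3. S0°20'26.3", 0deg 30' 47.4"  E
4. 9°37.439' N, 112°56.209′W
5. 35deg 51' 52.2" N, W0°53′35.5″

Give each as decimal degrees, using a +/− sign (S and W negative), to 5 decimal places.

1. 37.86812, 135.75992
2. -62.80972, -9.29589
3. -0.34064, 0.51317
4. 9.62398, -112.93682
5. 35.86450, -0.89319

Point 1:
  Lat: split at 2 digits → 37° and 52.08694′; 37 + 52.08694/60 = 37.868116
  N ⇒ keep positive
  Lon: degrees = first 3 digits = 135, minutes = 45.59504; 135 + 45.59504/60 = 135.759917
  E → positive
Point 2:
  Latitude: 62 + 48/60 + 35/3600 = 62.809722
  S → negative
  Longitude: 9° + 17/60 + 45.2/3600 = 9 + 0.283333 + 0.012556 = 9.295889
  W → negative
Point 3:
  Latitude: 20′ + 26.3″ = 20.43833′; 0 + 20.43833/60 = 0.340639
  S ⇒ negate
  Longitude: 0 + 30/60 + 47.4/3600 = 0.513167
  E → positive
Point 4:
  Lat: 9 + 37.439/60 = 9.623983
  N ⇒ keep positive
  Lon: 56.209′ = 0.936817°; total 112.936817
  W → negative
Point 5:
  Lat: 35 + 51/60 + 52.2/3600 = 35.864500
  N → positive
  Lon: 0 + 53/60 + 35.5/3600 = 0.893194
  W ⇒ negate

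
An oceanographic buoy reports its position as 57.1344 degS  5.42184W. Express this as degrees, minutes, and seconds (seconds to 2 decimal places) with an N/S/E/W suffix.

Latitude: 0.134400° → 8.06400′; 0.06400 × 60 = 3.8400″
Lon: 0.421840 × 60 = 25.31040′ → 25′, remainder × 60 = 18.6240″

57°08′3.84″ S, 5°25′18.62″ W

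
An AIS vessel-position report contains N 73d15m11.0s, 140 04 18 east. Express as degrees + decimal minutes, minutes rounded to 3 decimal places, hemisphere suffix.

73° 15.183′ N, 140° 4.300′ E

Lat: 15 + 11/60 = 15.18333′
Lon: seconds/60 = 0.30000; minutes = 4 + 0.30000 = 4.30000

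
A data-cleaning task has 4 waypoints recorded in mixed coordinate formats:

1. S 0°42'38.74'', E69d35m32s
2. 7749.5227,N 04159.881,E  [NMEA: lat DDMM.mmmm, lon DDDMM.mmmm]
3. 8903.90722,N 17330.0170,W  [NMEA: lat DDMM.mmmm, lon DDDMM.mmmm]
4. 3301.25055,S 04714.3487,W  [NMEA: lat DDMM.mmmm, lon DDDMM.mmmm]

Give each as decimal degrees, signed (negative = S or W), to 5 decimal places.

1. -0.71076, 69.59222
2. 77.82538, 41.99802
3. 89.06512, -173.50028
4. -33.02084, -47.23915

Point 1:
  φ: 0° + 42/60 + 38.74/3600 = 0 + 0.700000 + 0.010761 = 0.710761
  hemisphere S, so the sign is −
  λ: 69 + 35/60 + 32/3600 = 69.592222
  E ⇒ keep positive
Point 2:
  φ: degrees = first 2 digits = 77, minutes = 49.5227; 77 + 49.5227/60 = 77.825378
  N → positive
  λ: split at 3 digits → 041° and 59.881′; 41 + 59.881/60 = 41.998017
  E → positive
Point 3:
  Lat: degrees = first 2 digits = 89, minutes = 3.90722; 89 + 3.90722/60 = 89.065120
  N ⇒ keep positive
  Longitude: split at 3 digits → 173° and 30.017′; 173 + 30.017/60 = 173.500283
  W → negative
Point 4:
  Lat: degrees = first 2 digits = 33, minutes = 1.25055; 33 + 1.25055/60 = 33.020843
  S → negative
  Longitude: split at 3 digits → 047° and 14.3487′; 47 + 14.3487/60 = 47.239145
  W → negative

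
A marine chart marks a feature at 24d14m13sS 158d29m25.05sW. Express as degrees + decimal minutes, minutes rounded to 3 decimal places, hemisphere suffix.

φ: seconds/60 = 0.21667; minutes = 14 + 0.21667 = 14.21667
Lon: seconds/60 = 0.41750; minutes = 29 + 0.41750 = 29.41750

24° 14.217′ S, 158° 29.418′ W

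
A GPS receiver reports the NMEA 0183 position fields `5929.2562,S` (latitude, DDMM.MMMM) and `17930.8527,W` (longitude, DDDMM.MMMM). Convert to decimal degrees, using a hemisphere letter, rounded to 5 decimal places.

59.48760° S, 179.51421° W

Latitude: degrees = first 2 digits = 59, minutes = 29.2562; 59 + 29.2562/60 = 59.487603
Longitude: degrees = first 3 digits = 179, minutes = 30.8527; 179 + 30.8527/60 = 179.514212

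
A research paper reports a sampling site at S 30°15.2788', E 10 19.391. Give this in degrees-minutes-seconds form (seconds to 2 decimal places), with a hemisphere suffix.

Lat: fractional minutes 0.27880 × 60 = 16.7280″
Lon: 19.39100′ → 19′ and 0.39100 × 60 = 23.4600″

30°15′16.73″ S, 10°19′23.46″ E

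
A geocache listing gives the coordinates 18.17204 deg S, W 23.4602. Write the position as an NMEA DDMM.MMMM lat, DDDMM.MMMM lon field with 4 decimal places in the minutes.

1810.3224,S / 02327.6120,W

φ: fractional part 0.172040 → 10.322400 minutes
λ: minutes = (23.460200 − 23) × 60 = 27.612000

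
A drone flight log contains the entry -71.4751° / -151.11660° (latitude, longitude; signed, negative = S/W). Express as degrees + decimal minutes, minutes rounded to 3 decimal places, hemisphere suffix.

Latitude is negative → S; |value| = 71.475100
Latitude: minutes = (71.475100 − 71) × 60 = 28.50600
Longitude is negative → W; |value| = 151.116600
λ: 151° + 0.116600 × 60 = 151° 6.99600′

71° 28.506′ S, 151° 6.996′ W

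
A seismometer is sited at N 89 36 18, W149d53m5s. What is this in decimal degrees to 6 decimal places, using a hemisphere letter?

89.605000° N, 149.884722° W

φ: 89° + 36/60 + 18/3600 = 89 + 0.600000 + 0.005000 = 89.6050000
Longitude: 149° + 53/60 + 5/3600 = 149 + 0.883333 + 0.001389 = 149.8847222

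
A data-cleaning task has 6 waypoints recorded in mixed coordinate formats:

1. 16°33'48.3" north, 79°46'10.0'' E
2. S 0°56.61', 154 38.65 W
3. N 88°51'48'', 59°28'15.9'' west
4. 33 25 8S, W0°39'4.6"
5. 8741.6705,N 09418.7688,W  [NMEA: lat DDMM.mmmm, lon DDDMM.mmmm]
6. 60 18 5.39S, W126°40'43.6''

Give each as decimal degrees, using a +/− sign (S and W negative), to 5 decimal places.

Point 1:
  Latitude: 16 + 33/60 + 48.3/3600 = 16.563417
  N → positive
  Lon: 79° + 46/60 + 10/3600 = 79 + 0.766667 + 0.002778 = 79.769444
  E ⇒ keep positive
Point 2:
  Lat: 56.61′ = 0.943500°; total 0.943500
  S ⇒ negate
  λ: 38.65′ = 0.644167°; total 154.644167
  W → negative
Point 3:
  Lat: 88 + 51/60 + 48/3600 = 88.863333
  N → positive
  Lon: 59 + 28/60 + 15.9/3600 = 59.471083
  W ⇒ negate
Point 4:
  Lat: 33 + 25/60 + 8/3600 = 33.418889
  S ⇒ negate
  Lon: 0° + 39/60 + 4.6/3600 = 0 + 0.650000 + 0.001278 = 0.651278
  W ⇒ negate
Point 5:
  φ: split at 2 digits → 87° and 41.6705′; 87 + 41.6705/60 = 87.694508
  N ⇒ keep positive
  Lon: degrees = first 3 digits = 94, minutes = 18.7688; 94 + 18.7688/60 = 94.312813
  W ⇒ negate
Point 6:
  Lat: 60 + 18/60 + 5.39/3600 = 60.301497
  S ⇒ negate
  Lon: 126 + 40/60 + 43.6/3600 = 126.678778
  W ⇒ negate

1. 16.56342, 79.76944
2. -0.94350, -154.64417
3. 88.86333, -59.47108
4. -33.41889, -0.65128
5. 87.69451, -94.31281
6. -60.30150, -126.67878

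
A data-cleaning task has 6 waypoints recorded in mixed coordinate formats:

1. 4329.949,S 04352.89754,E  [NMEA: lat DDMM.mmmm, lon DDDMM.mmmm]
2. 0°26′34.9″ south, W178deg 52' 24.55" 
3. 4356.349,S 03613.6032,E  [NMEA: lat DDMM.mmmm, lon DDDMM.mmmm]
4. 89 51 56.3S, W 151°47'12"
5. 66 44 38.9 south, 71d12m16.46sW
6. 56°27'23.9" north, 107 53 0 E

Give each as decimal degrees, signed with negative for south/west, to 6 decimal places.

1. -43.499150, 43.881626
2. -0.443028, -178.873486
3. -43.939150, 36.226720
4. -89.865639, -151.786667
5. -66.744139, -71.204572
6. 56.456639, 107.883333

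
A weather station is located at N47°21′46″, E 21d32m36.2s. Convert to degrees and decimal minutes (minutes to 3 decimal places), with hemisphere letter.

47° 21.767′ N, 21° 32.603′ E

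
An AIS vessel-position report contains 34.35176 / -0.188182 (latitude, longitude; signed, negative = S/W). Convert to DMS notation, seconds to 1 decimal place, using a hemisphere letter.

34°21′6.3″ N, 0°11′17.5″ W

Latitude: 0.351760 × 60 = 21.10560′ → 21′, remainder × 60 = 6.336″
Longitude is negative → W; |value| = 0.188182
λ: whole degrees 0; 11.29092′ → 11′ and 17.455″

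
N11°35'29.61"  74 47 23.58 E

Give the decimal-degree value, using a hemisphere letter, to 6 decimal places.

11.591558° N, 74.789883° E

Lat: 11° + 35/60 + 29.61/3600 = 11 + 0.583333 + 0.008225 = 11.5915583
Lon: 47′ + 23.58″ = 47.39300′; 74 + 47.39300/60 = 74.7898833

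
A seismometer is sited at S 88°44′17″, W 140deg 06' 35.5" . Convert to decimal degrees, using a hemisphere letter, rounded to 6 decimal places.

88.738056° S, 140.109861° W

Lat: 88° + 44/60 + 17/3600 = 88 + 0.733333 + 0.004722 = 88.7380556
Lon: 6′ + 35.5″ = 6.59167′; 140 + 6.59167/60 = 140.1098611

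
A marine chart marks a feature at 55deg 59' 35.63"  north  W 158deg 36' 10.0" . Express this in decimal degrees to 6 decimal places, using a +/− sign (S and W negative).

Lat: 55 + 59/60 + 35.63/3600 = 55.9932306
N ⇒ keep positive
λ: 158° + 36/60 + 10/3600 = 158 + 0.600000 + 0.002778 = 158.6027778
W ⇒ negate

55.993231, -158.602778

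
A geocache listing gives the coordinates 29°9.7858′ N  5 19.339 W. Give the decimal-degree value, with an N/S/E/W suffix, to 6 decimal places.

29.163097° N, 5.322317° W

φ: 29 + 9.7858/60 = 29.1630967
λ: 19.339′ = 0.322317°; total 5.3223167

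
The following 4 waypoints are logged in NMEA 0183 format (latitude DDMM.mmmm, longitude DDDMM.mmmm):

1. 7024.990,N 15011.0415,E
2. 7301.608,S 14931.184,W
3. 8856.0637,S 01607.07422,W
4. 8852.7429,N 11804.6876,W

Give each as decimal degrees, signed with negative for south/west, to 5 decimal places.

Point 1:
  Lat: degrees = first 2 digits = 70, minutes = 24.99; 70 + 24.99/60 = 70.416500
  N → positive
  Longitude: split at 3 digits → 150° and 11.0415′; 150 + 11.0415/60 = 150.184025
  E ⇒ keep positive
Point 2:
  Lat: degrees = first 2 digits = 73, minutes = 1.608; 73 + 1.608/60 = 73.026800
  hemisphere S, so the sign is −
  λ: split at 3 digits → 149° and 31.184′; 149 + 31.184/60 = 149.519733
  hemisphere W, so the sign is −
Point 3:
  Latitude: split at 2 digits → 88° and 56.0637′; 88 + 56.0637/60 = 88.934395
  S → negative
  Longitude: split at 3 digits → 016° and 7.07422′; 16 + 7.07422/60 = 16.117904
  hemisphere W, so the sign is −
Point 4:
  φ: split at 2 digits → 88° and 52.7429′; 88 + 52.7429/60 = 88.879048
  N ⇒ keep positive
  Longitude: split at 3 digits → 118° and 4.6876′; 118 + 4.6876/60 = 118.078127
  hemisphere W, so the sign is −

1. 70.41650, 150.18403
2. -73.02680, -149.51973
3. -88.93440, -16.11790
4. 88.87905, -118.07813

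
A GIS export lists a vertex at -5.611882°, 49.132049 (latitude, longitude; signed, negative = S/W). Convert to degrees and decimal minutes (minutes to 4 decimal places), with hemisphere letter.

5° 36.7129′ S, 49° 7.9229′ E

Latitude is negative → S; |value| = 5.611882
Latitude: fractional part 0.611882 → 36.712920 minutes
Lon: fractional part 0.132049 → 7.922940 minutes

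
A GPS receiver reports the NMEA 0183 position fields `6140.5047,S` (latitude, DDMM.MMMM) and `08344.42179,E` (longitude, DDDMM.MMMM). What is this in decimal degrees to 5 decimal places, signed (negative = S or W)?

-61.67508, 83.74036

Lat: degrees = first 2 digits = 61, minutes = 40.5047; 61 + 40.5047/60 = 61.675078
S ⇒ negate
λ: degrees = first 3 digits = 83, minutes = 44.42179; 83 + 44.42179/60 = 83.740363
E → positive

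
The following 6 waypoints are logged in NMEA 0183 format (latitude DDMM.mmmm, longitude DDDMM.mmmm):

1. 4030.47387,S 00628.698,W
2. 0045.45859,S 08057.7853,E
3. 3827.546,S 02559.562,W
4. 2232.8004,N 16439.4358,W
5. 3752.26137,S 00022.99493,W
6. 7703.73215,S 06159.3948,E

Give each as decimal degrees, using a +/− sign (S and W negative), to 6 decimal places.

Point 1:
  φ: split at 2 digits → 40° and 30.47387′; 40 + 30.47387/60 = 40.5078978
  S → negative
  λ: split at 3 digits → 006° and 28.698′; 6 + 28.698/60 = 6.4783000
  W ⇒ negate
Point 2:
  Latitude: degrees = first 2 digits = 0, minutes = 45.45859; 0 + 45.45859/60 = 0.7576432
  hemisphere S, so the sign is −
  Lon: split at 3 digits → 080° and 57.7853′; 80 + 57.7853/60 = 80.9630883
  E → positive
Point 3:
  Latitude: degrees = first 2 digits = 38, minutes = 27.546; 38 + 27.546/60 = 38.4591000
  S ⇒ negate
  Longitude: degrees = first 3 digits = 25, minutes = 59.562; 25 + 59.562/60 = 25.9927000
  W ⇒ negate
Point 4:
  Lat: degrees = first 2 digits = 22, minutes = 32.8004; 22 + 32.8004/60 = 22.5466733
  N ⇒ keep positive
  Longitude: split at 3 digits → 164° and 39.4358′; 164 + 39.4358/60 = 164.6572633
  W ⇒ negate
Point 5:
  Lat: split at 2 digits → 37° and 52.26137′; 37 + 52.26137/60 = 37.8710228
  S → negative
  Lon: split at 3 digits → 000° and 22.99493′; 0 + 22.99493/60 = 0.3832488
  W → negative
Point 6:
  Latitude: degrees = first 2 digits = 77, minutes = 3.73215; 77 + 3.73215/60 = 77.0622025
  S ⇒ negate
  Longitude: split at 3 digits → 061° and 59.3948′; 61 + 59.3948/60 = 61.9899133
  E → positive

1. -40.507898, -6.478300
2. -0.757643, 80.963088
3. -38.459100, -25.992700
4. 22.546673, -164.657263
5. -37.871023, -0.383249
6. -77.062203, 61.989913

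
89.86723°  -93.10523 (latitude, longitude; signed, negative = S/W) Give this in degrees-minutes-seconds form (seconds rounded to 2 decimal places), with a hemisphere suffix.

Latitude: 0.867230° → 52.03380′; 0.03380 × 60 = 2.0280″
Longitude is negative → W; |value| = 93.105230
λ: 0.105230° → 6.31380′; 0.31380 × 60 = 18.8280″

89°52′2.03″ N, 93°06′18.83″ W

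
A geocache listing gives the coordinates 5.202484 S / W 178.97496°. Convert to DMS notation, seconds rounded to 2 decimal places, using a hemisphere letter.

5°12′8.94″ S, 178°58′29.86″ W

Lat: whole degrees 5; 12.14904′ → 12′ and 8.9424″
Longitude: 0.974960 × 60 = 58.49760′ → 58′, remainder × 60 = 29.8560″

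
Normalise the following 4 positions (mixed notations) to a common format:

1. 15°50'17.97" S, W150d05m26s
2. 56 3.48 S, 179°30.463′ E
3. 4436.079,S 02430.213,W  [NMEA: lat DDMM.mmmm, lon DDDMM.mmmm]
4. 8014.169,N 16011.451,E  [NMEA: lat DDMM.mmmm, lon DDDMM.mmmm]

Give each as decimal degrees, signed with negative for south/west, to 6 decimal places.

1. -15.838325, -150.090556
2. -56.058000, 179.507717
3. -44.601317, -24.503550
4. 80.236150, 160.190850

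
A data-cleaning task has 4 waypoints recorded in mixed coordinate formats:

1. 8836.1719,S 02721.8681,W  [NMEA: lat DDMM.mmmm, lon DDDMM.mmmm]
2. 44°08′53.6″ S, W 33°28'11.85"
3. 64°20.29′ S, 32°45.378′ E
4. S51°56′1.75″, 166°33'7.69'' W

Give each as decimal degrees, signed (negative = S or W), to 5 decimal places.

1. -88.60287, -27.36447
2. -44.14822, -33.46996
3. -64.33817, 32.75630
4. -51.93382, -166.55214

Point 1:
  Lat: degrees = first 2 digits = 88, minutes = 36.1719; 88 + 36.1719/60 = 88.602865
  hemisphere S, so the sign is −
  λ: degrees = first 3 digits = 27, minutes = 21.8681; 27 + 21.8681/60 = 27.364468
  hemisphere W, so the sign is −
Point 2:
  Latitude: 44 + 8/60 + 53.6/3600 = 44.148222
  S ⇒ negate
  λ: 28′ + 11.85″ = 28.19750′; 33 + 28.19750/60 = 33.469958
  W → negative
Point 3:
  Latitude: 20.29′ = 0.338167°; total 64.338167
  S → negative
  Longitude: 32 + 45.378/60 = 32.756300
  E ⇒ keep positive
Point 4:
  Lat: 56′ + 1.75″ = 56.02917′; 51 + 56.02917/60 = 51.933819
  hemisphere S, so the sign is −
  λ: 166 + 33/60 + 7.69/3600 = 166.552136
  W → negative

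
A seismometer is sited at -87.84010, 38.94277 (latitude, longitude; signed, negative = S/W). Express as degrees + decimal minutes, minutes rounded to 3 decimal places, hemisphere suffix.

Latitude is negative → S; |value| = 87.840100
Latitude: fractional part 0.840100 → 50.40600 minutes
Longitude: minutes = (38.942770 − 38) × 60 = 56.56620

87° 50.406′ S, 38° 56.566′ E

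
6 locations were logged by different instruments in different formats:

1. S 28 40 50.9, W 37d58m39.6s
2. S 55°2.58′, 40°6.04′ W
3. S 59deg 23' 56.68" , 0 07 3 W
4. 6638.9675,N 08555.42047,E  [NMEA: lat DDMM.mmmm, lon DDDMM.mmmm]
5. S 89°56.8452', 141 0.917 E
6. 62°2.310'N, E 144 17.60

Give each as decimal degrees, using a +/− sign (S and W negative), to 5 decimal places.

1. -28.68081, -37.97767
2. -55.04300, -40.10067
3. -59.39908, -0.11750
4. 66.64946, 85.92367
5. -89.94742, 141.01528
6. 62.03850, 144.29333

Point 1:
  Lat: 28° + 40/60 + 50.9/3600 = 28 + 0.666667 + 0.014139 = 28.680806
  S ⇒ negate
  Longitude: 37° + 58/60 + 39.6/3600 = 37 + 0.966667 + 0.011000 = 37.977667
  W ⇒ negate
Point 2:
  Lat: 55 + 2.58/60 = 55.043000
  S ⇒ negate
  λ: 6.04′ = 0.100667°; total 40.100667
  W ⇒ negate
Point 3:
  φ: 23′ + 56.68″ = 23.94467′; 59 + 23.94467/60 = 59.399078
  S ⇒ negate
  λ: 7′ + 3″ = 7.05000′; 0 + 7.05000/60 = 0.117500
  W ⇒ negate
Point 4:
  Latitude: split at 2 digits → 66° and 38.9675′; 66 + 38.9675/60 = 66.649458
  N → positive
  λ: split at 3 digits → 085° and 55.42047′; 85 + 55.42047/60 = 85.923675
  E ⇒ keep positive
Point 5:
  Latitude: 89 + 56.8452/60 = 89.947420
  S ⇒ negate
  Lon: 141 + 0.917/60 = 141.015283
  E ⇒ keep positive
Point 6:
  φ: 62 + 2.31/60 = 62.038500
  N ⇒ keep positive
  Lon: 17.6′ = 0.293333°; total 144.293333
  E → positive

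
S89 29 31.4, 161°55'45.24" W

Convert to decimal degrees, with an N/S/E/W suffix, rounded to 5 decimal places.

89.49206° S, 161.92923° W

Lat: 89 + 29/60 + 31.4/3600 = 89.492056
Lon: 161° + 55/60 + 45.24/3600 = 161 + 0.916667 + 0.012567 = 161.929233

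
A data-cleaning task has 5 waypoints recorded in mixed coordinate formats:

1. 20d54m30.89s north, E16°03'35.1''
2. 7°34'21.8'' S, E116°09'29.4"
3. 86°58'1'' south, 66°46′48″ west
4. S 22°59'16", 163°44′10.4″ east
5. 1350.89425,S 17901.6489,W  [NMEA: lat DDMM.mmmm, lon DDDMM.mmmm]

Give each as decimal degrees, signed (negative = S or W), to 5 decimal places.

1. 20.90858, 16.05975
2. -7.57272, 116.15817
3. -86.96694, -66.78000
4. -22.98778, 163.73622
5. -13.84824, -179.02748

Point 1:
  φ: 20° + 54/60 + 30.89/3600 = 20 + 0.900000 + 0.008581 = 20.908581
  N → positive
  Lon: 3′ + 35.1″ = 3.58500′; 16 + 3.58500/60 = 16.059750
  E → positive
Point 2:
  Lat: 7° + 34/60 + 21.8/3600 = 7 + 0.566667 + 0.006056 = 7.572722
  S ⇒ negate
  Longitude: 9′ + 29.4″ = 9.49000′; 116 + 9.49000/60 = 116.158167
  E ⇒ keep positive
Point 3:
  Lat: 86° + 58/60 + 1/3600 = 86 + 0.966667 + 0.000278 = 86.966944
  S ⇒ negate
  λ: 46′ + 48″ = 46.80000′; 66 + 46.80000/60 = 66.780000
  W → negative
Point 4:
  Lat: 59′ + 16″ = 59.26667′; 22 + 59.26667/60 = 22.987778
  hemisphere S, so the sign is −
  Longitude: 44′ + 10.4″ = 44.17333′; 163 + 44.17333/60 = 163.736222
  E ⇒ keep positive
Point 5:
  Latitude: degrees = first 2 digits = 13, minutes = 50.89425; 13 + 50.89425/60 = 13.848238
  hemisphere S, so the sign is −
  λ: split at 3 digits → 179° and 1.6489′; 179 + 1.6489/60 = 179.027482
  W ⇒ negate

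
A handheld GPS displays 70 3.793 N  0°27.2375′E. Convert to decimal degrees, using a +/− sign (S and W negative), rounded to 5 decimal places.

70.06322, 0.45396

Latitude: 3.793′ = 0.063217°; total 70.063217
N ⇒ keep positive
λ: 27.2375′ = 0.453958°; total 0.453958
E ⇒ keep positive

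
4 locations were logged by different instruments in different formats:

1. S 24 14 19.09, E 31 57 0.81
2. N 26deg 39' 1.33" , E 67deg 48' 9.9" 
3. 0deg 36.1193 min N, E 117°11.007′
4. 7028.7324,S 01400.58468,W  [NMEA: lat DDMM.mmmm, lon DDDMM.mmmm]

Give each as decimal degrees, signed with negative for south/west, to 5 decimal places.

Point 1:
  Lat: 24 + 14/60 + 19.09/3600 = 24.238636
  S ⇒ negate
  Longitude: 57′ + 0.81″ = 57.01350′; 31 + 57.01350/60 = 31.950225
  E → positive
Point 2:
  φ: 39′ + 1.33″ = 39.02217′; 26 + 39.02217/60 = 26.650369
  N → positive
  Longitude: 67 + 48/60 + 9.9/3600 = 67.802750
  E ⇒ keep positive
Point 3:
  Latitude: 0 + 36.1193/60 = 0.601988
  N ⇒ keep positive
  Longitude: 117 + 11.007/60 = 117.183450
  E → positive
Point 4:
  φ: split at 2 digits → 70° and 28.7324′; 70 + 28.7324/60 = 70.478873
  S → negative
  Longitude: split at 3 digits → 014° and 0.58468′; 14 + 0.58468/60 = 14.009745
  W ⇒ negate

1. -24.23864, 31.95023
2. 26.65037, 67.80275
3. 0.60199, 117.18345
4. -70.47887, -14.00974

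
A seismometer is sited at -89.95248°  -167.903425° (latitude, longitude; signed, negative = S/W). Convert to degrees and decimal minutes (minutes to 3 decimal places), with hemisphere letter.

89° 57.149′ S, 167° 54.206′ W

Latitude is negative → S; |value| = 89.952480
Latitude: 89° + 0.952480 × 60 = 89° 57.14880′
Longitude is negative → W; |value| = 167.903425
Lon: minutes = (167.903425 − 167) × 60 = 54.20550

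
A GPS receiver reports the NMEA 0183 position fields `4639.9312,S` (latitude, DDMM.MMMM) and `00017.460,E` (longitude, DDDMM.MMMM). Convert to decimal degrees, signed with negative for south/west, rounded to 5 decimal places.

-46.66552, 0.29100

Lat: split at 2 digits → 46° and 39.9312′; 46 + 39.9312/60 = 46.665520
hemisphere S, so the sign is −
Longitude: split at 3 digits → 000° and 17.46′; 0 + 17.46/60 = 0.291000
E ⇒ keep positive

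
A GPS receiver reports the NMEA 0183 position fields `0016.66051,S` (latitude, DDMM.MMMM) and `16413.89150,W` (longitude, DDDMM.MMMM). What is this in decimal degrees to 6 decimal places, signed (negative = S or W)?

φ: split at 2 digits → 00° and 16.66051′; 0 + 16.66051/60 = 0.2776752
hemisphere S, so the sign is −
Longitude: split at 3 digits → 164° and 13.8915′; 164 + 13.8915/60 = 164.2315250
hemisphere W, so the sign is −

-0.277675, -164.231525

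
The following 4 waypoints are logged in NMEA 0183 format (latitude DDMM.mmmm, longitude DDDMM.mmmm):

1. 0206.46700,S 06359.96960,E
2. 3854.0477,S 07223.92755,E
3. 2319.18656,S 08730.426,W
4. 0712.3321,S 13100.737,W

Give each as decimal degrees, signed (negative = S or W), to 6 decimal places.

1. -2.107783, 63.999493
2. -38.900795, 72.398793
3. -23.319776, -87.507100
4. -7.205535, -131.012283

Point 1:
  Lat: degrees = first 2 digits = 2, minutes = 6.467; 2 + 6.467/60 = 2.1077833
  S ⇒ negate
  λ: degrees = first 3 digits = 63, minutes = 59.9696; 63 + 59.9696/60 = 63.9994933
  E → positive
Point 2:
  Latitude: degrees = first 2 digits = 38, minutes = 54.0477; 38 + 54.0477/60 = 38.9007950
  hemisphere S, so the sign is −
  Longitude: split at 3 digits → 072° and 23.92755′; 72 + 23.92755/60 = 72.3987925
  E → positive
Point 3:
  Lat: split at 2 digits → 23° and 19.18656′; 23 + 19.18656/60 = 23.3197760
  hemisphere S, so the sign is −
  Longitude: split at 3 digits → 087° and 30.426′; 87 + 30.426/60 = 87.5071000
  hemisphere W, so the sign is −
Point 4:
  φ: split at 2 digits → 07° and 12.3321′; 7 + 12.3321/60 = 7.2055350
  hemisphere S, so the sign is −
  Lon: split at 3 digits → 131° and 0.737′; 131 + 0.737/60 = 131.0122833
  hemisphere W, so the sign is −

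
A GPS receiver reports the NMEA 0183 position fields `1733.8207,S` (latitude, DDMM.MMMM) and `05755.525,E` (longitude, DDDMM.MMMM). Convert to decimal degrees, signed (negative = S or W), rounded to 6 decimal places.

φ: degrees = first 2 digits = 17, minutes = 33.8207; 17 + 33.8207/60 = 17.5636783
S ⇒ negate
λ: degrees = first 3 digits = 57, minutes = 55.525; 57 + 55.525/60 = 57.9254167
E → positive

-17.563678, 57.925417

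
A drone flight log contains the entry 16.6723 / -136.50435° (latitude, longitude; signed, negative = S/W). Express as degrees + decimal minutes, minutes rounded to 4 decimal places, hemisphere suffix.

Lat: 16° + 0.672300 × 60 = 16° 40.338000′
Longitude is negative → W; |value| = 136.504350
Longitude: minutes = (136.504350 − 136) × 60 = 30.261000

16° 40.3380′ N, 136° 30.2610′ W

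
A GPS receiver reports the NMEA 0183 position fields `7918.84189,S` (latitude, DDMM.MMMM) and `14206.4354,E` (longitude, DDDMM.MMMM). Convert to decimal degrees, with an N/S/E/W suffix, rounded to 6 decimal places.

79.314032° S, 142.107257° E

φ: split at 2 digits → 79° and 18.84189′; 79 + 18.84189/60 = 79.3140315
Lon: degrees = first 3 digits = 142, minutes = 6.4354; 142 + 6.4354/60 = 142.1072567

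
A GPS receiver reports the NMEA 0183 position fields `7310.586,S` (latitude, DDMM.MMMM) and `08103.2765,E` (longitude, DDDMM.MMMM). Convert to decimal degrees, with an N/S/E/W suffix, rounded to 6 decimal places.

φ: degrees = first 2 digits = 73, minutes = 10.586; 73 + 10.586/60 = 73.1764333
Longitude: split at 3 digits → 081° and 3.2765′; 81 + 3.2765/60 = 81.0546083

73.176433° S, 81.054608° E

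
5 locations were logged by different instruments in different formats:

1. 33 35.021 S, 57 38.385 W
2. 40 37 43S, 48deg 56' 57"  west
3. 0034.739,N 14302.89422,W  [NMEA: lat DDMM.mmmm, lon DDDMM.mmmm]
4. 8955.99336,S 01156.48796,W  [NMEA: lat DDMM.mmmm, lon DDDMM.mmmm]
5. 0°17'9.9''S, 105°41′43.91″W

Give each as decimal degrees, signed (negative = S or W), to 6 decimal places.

Point 1:
  φ: 35.021′ = 0.583683°; total 33.5836833
  hemisphere S, so the sign is −
  λ: 57 + 38.385/60 = 57.6397500
  hemisphere W, so the sign is −
Point 2:
  Latitude: 40 + 37/60 + 43/3600 = 40.6286111
  S → negative
  Longitude: 56′ + 57″ = 56.95000′; 48 + 56.95000/60 = 48.9491667
  W ⇒ negate
Point 3:
  Latitude: degrees = first 2 digits = 0, minutes = 34.739; 0 + 34.739/60 = 0.5789833
  N ⇒ keep positive
  λ: degrees = first 3 digits = 143, minutes = 2.89422; 143 + 2.89422/60 = 143.0482370
  W ⇒ negate
Point 4:
  Lat: split at 2 digits → 89° and 55.99336′; 89 + 55.99336/60 = 89.9332227
  S → negative
  λ: degrees = first 3 digits = 11, minutes = 56.48796; 11 + 56.48796/60 = 11.9414660
  W ⇒ negate
Point 5:
  Lat: 0 + 17/60 + 9.9/3600 = 0.2860833
  S ⇒ negate
  Longitude: 41′ + 43.91″ = 41.73183′; 105 + 41.73183/60 = 105.6955306
  hemisphere W, so the sign is −

1. -33.583683, -57.639750
2. -40.628611, -48.949167
3. 0.578983, -143.048237
4. -89.933223, -11.941466
5. -0.286083, -105.695531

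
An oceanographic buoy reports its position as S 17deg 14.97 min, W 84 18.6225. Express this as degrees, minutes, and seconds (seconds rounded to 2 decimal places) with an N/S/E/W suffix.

17°14′58.20″ S, 84°18′37.35″ W

φ: 14.97000′ → 14′ and 0.97000 × 60 = 58.2000″
Longitude: fractional minutes 0.62250 × 60 = 37.3500″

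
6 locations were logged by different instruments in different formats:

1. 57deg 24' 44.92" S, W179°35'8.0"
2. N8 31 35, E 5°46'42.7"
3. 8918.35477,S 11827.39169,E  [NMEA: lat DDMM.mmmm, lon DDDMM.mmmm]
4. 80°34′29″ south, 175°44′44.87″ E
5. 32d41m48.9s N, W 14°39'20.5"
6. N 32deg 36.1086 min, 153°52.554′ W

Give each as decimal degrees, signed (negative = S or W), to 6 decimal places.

1. -57.412478, -179.585556
2. 8.526389, 5.778528
3. -89.305913, 118.456528
4. -80.574722, 175.745797
5. 32.696917, -14.655694
6. 32.601810, -153.875900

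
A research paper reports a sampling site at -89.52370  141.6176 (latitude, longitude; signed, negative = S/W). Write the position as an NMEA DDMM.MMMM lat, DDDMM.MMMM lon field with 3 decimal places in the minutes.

8931.422,S / 14137.056,E

Latitude is negative → S; |value| = 89.523700
Latitude: 89° + 0.523700 × 60 = 89° 31.42200′
Lon: minutes = (141.617600 − 141) × 60 = 37.05600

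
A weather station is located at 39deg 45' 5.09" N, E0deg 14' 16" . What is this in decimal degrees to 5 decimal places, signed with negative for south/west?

39.75141, 0.23778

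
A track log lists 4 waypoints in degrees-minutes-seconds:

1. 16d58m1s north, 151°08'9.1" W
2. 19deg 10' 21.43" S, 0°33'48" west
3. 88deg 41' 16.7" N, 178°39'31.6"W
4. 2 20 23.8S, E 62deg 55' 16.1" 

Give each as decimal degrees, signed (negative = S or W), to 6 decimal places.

Point 1:
  Latitude: 16° + 58/60 + 1/3600 = 16 + 0.966667 + 0.000278 = 16.9669444
  N ⇒ keep positive
  λ: 151° + 8/60 + 9.1/3600 = 151 + 0.133333 + 0.002528 = 151.1358611
  hemisphere W, so the sign is −
Point 2:
  φ: 19° + 10/60 + 21.43/3600 = 19 + 0.166667 + 0.005953 = 19.1726194
  hemisphere S, so the sign is −
  Longitude: 0 + 33/60 + 48/3600 = 0.5633333
  W → negative
Point 3:
  Lat: 41′ + 16.7″ = 41.27833′; 88 + 41.27833/60 = 88.6879722
  N ⇒ keep positive
  λ: 39′ + 31.6″ = 39.52667′; 178 + 39.52667/60 = 178.6587778
  hemisphere W, so the sign is −
Point 4:
  φ: 20′ + 23.8″ = 20.39667′; 2 + 20.39667/60 = 2.3399444
  hemisphere S, so the sign is −
  λ: 62 + 55/60 + 16.1/3600 = 62.9211389
  E ⇒ keep positive

1. 16.966944, -151.135861
2. -19.172619, -0.563333
3. 88.687972, -178.658778
4. -2.339944, 62.921139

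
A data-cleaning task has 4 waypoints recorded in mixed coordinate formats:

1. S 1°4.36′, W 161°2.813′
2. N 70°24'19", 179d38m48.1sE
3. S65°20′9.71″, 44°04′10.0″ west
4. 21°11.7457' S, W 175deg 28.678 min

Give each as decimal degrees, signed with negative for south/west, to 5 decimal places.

1. -1.07267, -161.04688
2. 70.40528, 179.64669
3. -65.33603, -44.06944
4. -21.19576, -175.47797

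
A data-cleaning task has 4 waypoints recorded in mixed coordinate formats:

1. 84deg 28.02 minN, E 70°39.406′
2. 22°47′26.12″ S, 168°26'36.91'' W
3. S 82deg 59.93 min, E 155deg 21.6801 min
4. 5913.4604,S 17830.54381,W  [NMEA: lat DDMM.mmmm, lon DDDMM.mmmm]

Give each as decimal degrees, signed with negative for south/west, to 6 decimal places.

Point 1:
  φ: 84 + 28.02/60 = 84.4670000
  N → positive
  λ: 39.406′ = 0.656767°; total 70.6567667
  E ⇒ keep positive
Point 2:
  φ: 22° + 47/60 + 26.12/3600 = 22 + 0.783333 + 0.007256 = 22.7905889
  S → negative
  Lon: 26′ + 36.91″ = 26.61517′; 168 + 26.61517/60 = 168.4435861
  hemisphere W, so the sign is −
Point 3:
  φ: 59.93′ = 0.998833°; total 82.9988333
  hemisphere S, so the sign is −
  λ: 21.6801′ = 0.361335°; total 155.3613350
  E ⇒ keep positive
Point 4:
  Lat: split at 2 digits → 59° and 13.4604′; 59 + 13.4604/60 = 59.2243400
  S ⇒ negate
  λ: degrees = first 3 digits = 178, minutes = 30.54381; 178 + 30.54381/60 = 178.5090635
  W ⇒ negate

1. 84.467000, 70.656767
2. -22.790589, -168.443586
3. -82.998833, 155.361335
4. -59.224340, -178.509064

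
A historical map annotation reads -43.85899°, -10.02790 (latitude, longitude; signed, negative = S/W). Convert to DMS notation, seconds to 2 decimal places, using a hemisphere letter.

43°51′32.36″ S, 10°01′40.44″ W

Latitude is negative → S; |value| = 43.858990
φ: 0.858990° → 51.53940′; 0.53940 × 60 = 32.3640″
Longitude is negative → W; |value| = 10.027900
Longitude: whole degrees 10; 1.67400′ → 1′ and 40.4400″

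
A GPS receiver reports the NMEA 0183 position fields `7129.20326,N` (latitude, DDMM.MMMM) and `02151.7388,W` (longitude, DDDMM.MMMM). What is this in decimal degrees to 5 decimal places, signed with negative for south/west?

71.48672, -21.86231

Lat: degrees = first 2 digits = 71, minutes = 29.20326; 71 + 29.20326/60 = 71.486721
N ⇒ keep positive
λ: degrees = first 3 digits = 21, minutes = 51.7388; 21 + 51.7388/60 = 21.862313
W ⇒ negate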